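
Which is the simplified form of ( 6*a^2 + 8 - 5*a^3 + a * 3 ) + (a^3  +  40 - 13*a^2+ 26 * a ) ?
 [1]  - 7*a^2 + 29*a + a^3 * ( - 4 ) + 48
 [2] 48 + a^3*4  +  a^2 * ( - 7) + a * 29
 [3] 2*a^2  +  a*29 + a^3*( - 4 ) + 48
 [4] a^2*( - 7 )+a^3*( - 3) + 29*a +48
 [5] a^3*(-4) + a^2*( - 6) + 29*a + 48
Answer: 1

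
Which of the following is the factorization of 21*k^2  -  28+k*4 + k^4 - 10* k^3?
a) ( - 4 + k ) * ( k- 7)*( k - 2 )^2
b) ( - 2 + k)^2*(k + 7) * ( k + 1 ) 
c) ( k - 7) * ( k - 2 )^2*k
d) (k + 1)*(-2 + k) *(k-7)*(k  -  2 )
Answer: d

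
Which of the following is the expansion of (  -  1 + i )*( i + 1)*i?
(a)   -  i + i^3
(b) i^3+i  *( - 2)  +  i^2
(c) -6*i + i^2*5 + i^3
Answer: a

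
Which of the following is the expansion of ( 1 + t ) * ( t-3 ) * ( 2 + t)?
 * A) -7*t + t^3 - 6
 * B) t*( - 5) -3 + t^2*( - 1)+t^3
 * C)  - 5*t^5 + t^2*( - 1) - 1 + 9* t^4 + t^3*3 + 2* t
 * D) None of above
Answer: A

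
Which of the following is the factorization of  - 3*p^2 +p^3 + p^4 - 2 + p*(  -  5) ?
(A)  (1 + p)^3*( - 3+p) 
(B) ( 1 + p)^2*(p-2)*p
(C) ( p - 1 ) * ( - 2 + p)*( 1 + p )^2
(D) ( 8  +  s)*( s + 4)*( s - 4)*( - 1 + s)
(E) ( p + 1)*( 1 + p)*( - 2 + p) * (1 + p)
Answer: E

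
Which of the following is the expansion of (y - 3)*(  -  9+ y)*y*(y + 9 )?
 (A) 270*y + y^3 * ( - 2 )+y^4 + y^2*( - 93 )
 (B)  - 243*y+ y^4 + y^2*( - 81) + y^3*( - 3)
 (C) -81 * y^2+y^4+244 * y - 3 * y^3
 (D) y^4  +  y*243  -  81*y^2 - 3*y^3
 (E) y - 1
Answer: D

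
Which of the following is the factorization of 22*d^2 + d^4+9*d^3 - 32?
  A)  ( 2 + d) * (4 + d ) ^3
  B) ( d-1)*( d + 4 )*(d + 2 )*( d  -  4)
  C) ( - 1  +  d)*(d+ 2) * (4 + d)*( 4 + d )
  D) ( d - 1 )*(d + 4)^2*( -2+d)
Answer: C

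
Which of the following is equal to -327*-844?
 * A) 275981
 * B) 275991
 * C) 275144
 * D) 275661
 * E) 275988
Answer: E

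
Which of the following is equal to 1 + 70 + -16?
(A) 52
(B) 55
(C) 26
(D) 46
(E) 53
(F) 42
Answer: B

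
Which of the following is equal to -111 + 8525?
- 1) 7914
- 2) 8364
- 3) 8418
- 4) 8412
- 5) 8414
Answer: 5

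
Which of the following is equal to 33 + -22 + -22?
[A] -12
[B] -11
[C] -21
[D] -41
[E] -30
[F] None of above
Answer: B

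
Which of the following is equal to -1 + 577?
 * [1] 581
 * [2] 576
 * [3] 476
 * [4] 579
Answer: 2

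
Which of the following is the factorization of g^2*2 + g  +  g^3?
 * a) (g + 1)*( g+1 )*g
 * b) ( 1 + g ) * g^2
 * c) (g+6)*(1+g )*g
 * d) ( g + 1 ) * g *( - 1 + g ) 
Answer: a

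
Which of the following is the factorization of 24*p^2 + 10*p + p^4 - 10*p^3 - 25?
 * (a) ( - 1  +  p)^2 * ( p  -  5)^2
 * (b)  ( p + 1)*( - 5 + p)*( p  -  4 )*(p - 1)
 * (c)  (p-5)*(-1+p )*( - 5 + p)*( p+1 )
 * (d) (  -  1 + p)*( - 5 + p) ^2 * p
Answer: c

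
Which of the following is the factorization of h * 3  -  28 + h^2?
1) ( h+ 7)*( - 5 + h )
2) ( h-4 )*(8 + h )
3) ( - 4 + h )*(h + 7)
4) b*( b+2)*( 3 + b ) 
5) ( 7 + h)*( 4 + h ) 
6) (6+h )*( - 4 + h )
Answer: 3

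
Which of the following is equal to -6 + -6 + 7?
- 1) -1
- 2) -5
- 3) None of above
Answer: 2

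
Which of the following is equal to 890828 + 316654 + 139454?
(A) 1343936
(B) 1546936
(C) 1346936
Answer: C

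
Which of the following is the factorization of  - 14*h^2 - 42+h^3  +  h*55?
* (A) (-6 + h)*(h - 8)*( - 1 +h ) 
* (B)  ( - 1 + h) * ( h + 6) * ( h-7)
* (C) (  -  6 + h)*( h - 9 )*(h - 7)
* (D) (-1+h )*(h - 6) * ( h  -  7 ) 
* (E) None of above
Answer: D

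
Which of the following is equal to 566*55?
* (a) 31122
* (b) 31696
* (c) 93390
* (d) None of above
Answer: d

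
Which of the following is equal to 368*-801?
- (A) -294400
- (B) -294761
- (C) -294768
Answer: C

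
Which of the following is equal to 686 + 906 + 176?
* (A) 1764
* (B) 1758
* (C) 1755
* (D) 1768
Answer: D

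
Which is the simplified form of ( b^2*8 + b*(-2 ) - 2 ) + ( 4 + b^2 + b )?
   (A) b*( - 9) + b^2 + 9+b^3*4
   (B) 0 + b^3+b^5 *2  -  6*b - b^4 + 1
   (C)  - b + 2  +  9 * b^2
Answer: C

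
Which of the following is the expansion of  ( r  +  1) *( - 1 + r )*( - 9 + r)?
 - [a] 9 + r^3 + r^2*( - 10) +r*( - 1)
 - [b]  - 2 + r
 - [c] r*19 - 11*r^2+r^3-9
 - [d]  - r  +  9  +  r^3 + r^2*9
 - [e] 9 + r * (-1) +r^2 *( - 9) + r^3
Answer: e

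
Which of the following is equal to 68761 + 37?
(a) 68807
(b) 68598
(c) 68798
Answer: c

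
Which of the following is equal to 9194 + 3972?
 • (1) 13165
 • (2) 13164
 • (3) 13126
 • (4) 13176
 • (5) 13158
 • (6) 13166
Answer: 6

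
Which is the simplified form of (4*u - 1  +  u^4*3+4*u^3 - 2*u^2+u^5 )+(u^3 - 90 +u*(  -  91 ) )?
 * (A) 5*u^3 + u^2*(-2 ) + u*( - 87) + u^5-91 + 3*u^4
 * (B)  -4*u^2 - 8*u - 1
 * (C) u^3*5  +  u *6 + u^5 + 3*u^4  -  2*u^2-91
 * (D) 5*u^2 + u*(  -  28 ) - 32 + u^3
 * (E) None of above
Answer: A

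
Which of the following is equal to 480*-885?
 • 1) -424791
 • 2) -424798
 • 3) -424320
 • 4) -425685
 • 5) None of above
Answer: 5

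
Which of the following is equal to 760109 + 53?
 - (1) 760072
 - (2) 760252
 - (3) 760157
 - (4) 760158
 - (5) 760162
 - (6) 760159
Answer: 5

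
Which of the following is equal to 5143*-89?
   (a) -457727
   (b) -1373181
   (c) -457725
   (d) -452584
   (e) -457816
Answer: a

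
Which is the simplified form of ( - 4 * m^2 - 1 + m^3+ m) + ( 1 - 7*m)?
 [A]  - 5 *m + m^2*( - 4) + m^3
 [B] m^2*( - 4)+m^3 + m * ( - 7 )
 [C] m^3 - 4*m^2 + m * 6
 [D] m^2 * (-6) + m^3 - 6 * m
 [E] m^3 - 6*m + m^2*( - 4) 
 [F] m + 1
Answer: E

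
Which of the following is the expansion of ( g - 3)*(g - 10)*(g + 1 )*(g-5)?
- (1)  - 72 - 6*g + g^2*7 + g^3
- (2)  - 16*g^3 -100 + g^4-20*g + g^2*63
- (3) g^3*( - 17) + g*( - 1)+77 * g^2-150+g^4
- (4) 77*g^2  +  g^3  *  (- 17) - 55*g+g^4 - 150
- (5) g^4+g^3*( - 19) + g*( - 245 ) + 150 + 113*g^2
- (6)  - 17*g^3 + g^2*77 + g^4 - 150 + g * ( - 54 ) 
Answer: 4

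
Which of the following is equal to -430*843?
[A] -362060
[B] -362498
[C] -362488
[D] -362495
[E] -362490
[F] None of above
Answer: E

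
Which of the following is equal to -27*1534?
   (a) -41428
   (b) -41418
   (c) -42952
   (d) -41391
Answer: b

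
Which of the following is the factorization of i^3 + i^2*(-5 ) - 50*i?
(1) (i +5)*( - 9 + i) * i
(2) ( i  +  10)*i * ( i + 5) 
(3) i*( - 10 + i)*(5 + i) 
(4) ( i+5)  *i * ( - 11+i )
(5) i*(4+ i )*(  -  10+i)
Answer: 3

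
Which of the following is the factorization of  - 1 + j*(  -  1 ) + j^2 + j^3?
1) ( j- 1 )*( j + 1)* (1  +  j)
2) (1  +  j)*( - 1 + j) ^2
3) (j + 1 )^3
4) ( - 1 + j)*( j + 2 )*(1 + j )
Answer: 1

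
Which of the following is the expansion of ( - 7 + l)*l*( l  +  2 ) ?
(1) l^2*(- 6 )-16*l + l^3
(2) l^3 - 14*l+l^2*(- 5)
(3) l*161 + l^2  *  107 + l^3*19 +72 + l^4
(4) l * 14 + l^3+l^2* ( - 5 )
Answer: 2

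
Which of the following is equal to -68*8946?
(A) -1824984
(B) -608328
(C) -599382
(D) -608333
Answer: B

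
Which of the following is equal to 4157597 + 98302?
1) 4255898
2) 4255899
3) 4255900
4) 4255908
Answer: 2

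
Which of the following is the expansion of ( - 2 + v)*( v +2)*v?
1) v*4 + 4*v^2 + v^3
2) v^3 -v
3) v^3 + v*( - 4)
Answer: 3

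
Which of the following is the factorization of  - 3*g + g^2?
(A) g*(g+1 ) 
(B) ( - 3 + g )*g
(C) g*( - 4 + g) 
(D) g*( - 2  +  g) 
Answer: B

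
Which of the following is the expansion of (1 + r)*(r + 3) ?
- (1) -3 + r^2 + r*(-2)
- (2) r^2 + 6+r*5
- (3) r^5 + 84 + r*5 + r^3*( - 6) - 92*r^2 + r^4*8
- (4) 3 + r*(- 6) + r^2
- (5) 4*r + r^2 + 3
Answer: 5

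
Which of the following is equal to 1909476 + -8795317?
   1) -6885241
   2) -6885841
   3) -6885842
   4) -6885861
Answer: 2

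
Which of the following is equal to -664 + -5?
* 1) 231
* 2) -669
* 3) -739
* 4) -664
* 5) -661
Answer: 2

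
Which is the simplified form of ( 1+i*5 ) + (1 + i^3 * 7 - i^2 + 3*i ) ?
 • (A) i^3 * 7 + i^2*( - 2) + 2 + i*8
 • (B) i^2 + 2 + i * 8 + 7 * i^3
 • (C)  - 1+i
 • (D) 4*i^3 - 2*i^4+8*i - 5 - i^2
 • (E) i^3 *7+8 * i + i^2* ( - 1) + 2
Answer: E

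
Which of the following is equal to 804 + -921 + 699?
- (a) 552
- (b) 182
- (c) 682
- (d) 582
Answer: d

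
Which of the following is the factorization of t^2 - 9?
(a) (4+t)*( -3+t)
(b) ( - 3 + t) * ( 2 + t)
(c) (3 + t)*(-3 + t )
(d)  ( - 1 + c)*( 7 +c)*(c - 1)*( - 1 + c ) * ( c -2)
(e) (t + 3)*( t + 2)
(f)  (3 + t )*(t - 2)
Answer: c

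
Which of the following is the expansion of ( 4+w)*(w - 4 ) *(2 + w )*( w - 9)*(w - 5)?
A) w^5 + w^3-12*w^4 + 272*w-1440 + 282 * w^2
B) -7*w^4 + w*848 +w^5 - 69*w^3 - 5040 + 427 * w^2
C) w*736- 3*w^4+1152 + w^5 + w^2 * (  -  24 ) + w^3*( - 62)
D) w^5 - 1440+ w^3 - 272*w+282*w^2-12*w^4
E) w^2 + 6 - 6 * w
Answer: D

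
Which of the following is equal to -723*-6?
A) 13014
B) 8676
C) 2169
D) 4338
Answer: D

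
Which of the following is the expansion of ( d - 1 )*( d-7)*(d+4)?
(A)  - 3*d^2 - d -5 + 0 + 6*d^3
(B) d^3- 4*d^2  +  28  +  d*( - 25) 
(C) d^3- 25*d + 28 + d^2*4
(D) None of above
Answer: B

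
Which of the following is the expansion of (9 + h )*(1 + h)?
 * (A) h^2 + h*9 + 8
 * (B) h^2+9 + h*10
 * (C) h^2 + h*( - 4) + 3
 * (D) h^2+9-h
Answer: B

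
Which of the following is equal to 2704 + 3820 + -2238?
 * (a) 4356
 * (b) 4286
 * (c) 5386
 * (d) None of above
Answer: b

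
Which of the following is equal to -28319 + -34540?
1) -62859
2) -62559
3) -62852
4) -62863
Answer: 1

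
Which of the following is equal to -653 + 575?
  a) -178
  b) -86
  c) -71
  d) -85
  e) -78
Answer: e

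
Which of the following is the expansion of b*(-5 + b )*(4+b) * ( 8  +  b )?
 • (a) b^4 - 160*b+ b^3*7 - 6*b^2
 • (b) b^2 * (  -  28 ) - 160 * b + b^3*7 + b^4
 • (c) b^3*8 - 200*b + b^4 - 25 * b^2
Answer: b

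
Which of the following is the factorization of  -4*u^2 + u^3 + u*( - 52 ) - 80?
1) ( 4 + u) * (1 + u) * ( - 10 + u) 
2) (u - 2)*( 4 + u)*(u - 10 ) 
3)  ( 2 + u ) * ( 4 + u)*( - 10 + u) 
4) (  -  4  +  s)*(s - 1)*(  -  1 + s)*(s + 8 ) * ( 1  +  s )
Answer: 3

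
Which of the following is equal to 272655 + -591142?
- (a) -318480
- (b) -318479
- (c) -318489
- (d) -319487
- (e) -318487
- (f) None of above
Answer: e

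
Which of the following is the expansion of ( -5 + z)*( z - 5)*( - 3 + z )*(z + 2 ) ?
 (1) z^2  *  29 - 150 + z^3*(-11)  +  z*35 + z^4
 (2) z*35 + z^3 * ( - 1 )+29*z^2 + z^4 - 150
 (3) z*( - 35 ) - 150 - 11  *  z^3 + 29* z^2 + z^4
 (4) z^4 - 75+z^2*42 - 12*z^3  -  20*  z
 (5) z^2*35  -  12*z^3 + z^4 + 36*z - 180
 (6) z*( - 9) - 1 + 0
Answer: 1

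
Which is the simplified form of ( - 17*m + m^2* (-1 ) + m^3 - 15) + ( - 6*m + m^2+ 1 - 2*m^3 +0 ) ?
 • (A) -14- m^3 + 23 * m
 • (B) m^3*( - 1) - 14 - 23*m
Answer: B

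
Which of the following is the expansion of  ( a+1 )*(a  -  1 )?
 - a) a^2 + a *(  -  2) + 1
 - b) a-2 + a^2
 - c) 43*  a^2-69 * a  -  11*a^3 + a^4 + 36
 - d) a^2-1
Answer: d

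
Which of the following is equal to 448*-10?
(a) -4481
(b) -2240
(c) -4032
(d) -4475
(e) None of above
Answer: e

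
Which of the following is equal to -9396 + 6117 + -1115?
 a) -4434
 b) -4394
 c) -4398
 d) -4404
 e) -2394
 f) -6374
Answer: b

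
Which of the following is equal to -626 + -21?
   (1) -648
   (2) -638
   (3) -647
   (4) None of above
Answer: 3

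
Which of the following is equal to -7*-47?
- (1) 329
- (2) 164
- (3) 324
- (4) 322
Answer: 1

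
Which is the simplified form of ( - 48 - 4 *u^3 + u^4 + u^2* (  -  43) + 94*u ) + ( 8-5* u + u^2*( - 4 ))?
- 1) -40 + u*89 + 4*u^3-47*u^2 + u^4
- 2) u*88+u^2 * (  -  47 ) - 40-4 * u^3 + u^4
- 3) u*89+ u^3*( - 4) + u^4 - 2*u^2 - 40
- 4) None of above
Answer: 4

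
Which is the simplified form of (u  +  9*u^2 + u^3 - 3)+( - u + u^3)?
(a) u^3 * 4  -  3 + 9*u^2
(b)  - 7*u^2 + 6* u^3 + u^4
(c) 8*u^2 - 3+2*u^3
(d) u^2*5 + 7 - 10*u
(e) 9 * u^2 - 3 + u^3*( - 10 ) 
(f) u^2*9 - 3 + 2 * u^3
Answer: f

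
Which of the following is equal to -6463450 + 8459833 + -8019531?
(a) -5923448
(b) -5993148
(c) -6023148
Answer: c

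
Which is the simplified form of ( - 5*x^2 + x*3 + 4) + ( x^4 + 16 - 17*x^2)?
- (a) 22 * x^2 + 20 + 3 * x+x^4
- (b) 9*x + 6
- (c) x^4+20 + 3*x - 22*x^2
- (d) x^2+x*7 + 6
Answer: c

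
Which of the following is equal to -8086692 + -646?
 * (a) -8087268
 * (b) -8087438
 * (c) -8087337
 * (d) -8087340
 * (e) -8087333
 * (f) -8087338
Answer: f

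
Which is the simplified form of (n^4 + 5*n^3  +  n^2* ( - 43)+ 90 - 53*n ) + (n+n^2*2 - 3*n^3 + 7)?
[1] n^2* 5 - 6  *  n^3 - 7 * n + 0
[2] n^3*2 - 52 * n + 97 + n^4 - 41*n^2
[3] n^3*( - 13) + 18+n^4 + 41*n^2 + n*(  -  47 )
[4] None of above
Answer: 2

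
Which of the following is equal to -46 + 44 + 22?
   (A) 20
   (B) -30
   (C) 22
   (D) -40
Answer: A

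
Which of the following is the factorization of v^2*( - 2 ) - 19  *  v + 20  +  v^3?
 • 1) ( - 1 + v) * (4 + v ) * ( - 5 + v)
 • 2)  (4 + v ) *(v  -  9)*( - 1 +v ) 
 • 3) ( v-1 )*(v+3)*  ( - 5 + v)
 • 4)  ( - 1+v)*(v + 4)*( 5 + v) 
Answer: 1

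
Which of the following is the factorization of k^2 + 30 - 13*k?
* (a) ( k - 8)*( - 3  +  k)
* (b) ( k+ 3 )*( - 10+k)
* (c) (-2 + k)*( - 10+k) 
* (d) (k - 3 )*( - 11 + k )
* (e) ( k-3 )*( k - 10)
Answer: e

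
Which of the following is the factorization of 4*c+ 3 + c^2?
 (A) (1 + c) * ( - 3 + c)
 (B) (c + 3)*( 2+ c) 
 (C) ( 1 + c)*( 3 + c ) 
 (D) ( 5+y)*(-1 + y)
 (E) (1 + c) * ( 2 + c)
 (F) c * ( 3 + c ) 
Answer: C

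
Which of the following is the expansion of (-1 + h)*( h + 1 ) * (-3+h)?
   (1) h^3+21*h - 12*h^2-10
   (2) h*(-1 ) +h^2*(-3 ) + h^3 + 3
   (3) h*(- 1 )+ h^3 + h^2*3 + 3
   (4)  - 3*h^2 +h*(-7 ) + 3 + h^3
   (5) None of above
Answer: 2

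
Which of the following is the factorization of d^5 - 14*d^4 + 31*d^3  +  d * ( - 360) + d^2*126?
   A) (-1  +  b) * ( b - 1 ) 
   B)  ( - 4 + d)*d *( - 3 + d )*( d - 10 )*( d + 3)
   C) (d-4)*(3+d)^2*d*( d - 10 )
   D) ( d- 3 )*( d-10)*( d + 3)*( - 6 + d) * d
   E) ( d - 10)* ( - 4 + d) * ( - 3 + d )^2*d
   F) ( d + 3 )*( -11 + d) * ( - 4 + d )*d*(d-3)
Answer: B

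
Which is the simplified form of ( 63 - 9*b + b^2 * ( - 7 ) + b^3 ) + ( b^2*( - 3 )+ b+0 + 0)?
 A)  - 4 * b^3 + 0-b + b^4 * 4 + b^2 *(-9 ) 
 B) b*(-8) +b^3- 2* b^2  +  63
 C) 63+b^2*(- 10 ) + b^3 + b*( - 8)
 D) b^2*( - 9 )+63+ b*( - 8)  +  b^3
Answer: C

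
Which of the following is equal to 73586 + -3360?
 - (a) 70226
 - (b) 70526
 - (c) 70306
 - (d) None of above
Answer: a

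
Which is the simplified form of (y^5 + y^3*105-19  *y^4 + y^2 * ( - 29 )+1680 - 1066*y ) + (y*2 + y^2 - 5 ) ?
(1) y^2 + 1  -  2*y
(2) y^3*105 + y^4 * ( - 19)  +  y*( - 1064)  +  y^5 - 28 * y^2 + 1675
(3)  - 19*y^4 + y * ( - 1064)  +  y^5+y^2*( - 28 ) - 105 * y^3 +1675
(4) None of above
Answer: 2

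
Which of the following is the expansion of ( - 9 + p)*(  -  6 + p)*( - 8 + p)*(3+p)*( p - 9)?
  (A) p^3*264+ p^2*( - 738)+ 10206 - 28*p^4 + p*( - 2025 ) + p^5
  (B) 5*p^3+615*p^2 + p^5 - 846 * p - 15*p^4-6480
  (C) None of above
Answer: C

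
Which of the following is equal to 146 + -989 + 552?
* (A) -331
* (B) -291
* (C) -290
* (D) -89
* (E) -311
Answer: B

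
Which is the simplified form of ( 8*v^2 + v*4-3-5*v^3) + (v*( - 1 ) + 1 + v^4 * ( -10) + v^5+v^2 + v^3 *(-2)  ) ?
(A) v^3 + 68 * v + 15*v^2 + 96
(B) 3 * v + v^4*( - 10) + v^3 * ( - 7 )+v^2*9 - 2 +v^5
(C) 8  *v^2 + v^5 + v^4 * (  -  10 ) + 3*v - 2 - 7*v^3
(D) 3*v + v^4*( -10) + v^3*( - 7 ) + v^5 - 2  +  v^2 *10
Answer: B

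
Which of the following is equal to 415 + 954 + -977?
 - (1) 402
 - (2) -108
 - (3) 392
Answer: 3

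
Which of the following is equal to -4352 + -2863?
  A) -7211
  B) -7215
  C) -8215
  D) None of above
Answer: B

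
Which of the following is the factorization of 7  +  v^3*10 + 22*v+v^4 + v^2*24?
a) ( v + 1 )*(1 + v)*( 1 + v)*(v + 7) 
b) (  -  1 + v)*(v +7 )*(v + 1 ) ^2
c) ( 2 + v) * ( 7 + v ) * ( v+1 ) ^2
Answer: a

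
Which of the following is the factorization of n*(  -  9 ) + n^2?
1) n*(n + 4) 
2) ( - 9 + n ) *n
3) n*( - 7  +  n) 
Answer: 2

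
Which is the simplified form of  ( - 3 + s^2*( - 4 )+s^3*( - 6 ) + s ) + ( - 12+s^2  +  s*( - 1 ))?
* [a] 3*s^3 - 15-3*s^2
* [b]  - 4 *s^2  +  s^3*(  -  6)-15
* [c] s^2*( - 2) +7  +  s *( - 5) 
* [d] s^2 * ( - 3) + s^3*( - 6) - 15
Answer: d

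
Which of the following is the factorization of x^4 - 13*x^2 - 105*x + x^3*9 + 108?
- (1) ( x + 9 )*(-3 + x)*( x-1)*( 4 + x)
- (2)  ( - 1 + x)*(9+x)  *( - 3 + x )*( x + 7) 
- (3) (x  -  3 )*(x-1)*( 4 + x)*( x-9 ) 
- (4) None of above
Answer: 1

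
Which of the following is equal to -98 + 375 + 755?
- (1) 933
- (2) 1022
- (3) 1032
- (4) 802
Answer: 3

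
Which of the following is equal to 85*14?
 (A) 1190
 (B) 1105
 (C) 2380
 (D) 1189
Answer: A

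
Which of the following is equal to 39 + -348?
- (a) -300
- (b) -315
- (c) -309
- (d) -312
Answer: c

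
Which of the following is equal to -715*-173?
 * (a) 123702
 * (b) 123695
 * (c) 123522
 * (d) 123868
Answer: b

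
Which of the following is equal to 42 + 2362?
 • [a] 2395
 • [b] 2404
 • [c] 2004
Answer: b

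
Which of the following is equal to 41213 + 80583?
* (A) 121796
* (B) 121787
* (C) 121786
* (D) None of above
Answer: A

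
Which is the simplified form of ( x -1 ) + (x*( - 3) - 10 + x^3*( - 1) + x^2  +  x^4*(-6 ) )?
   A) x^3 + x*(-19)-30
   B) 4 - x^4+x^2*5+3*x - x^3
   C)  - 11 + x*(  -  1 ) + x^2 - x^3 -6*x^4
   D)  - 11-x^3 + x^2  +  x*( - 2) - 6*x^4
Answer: D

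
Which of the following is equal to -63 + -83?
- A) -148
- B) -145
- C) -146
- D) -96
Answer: C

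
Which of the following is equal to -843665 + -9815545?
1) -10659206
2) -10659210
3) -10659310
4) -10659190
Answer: 2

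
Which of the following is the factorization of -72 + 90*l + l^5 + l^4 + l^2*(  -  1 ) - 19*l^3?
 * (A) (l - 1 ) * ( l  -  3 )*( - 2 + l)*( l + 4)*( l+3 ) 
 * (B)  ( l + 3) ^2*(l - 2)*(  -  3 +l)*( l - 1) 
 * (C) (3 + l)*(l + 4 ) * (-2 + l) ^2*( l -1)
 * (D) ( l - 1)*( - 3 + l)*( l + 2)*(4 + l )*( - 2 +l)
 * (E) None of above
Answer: A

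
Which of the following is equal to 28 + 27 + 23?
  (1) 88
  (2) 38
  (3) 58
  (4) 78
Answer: 4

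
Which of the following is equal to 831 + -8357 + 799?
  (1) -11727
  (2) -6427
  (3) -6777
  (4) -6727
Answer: 4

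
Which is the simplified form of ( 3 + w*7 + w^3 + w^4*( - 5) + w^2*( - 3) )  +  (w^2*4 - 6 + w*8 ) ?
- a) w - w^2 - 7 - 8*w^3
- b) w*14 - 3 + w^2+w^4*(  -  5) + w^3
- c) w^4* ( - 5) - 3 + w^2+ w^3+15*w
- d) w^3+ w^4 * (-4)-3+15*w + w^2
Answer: c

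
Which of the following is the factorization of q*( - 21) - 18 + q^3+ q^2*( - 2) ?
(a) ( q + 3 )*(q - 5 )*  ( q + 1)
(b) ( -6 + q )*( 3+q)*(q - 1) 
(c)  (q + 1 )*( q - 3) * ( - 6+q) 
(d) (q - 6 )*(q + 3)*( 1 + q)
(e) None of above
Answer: d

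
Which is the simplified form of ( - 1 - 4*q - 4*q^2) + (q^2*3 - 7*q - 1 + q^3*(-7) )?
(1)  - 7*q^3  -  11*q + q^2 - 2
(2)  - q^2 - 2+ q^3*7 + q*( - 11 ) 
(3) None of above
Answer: 3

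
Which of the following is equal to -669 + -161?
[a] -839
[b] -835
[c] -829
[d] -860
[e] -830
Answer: e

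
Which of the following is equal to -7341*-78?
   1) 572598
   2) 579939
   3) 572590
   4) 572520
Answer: 1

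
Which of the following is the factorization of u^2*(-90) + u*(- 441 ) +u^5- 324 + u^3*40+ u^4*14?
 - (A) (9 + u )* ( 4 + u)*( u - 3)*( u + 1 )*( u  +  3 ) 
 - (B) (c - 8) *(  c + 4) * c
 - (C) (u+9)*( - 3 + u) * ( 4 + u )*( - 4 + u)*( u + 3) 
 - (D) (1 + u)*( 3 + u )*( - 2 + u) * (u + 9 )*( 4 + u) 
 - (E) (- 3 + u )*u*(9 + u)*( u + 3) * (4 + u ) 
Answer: A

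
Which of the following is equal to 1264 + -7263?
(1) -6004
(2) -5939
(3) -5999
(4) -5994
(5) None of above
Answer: 3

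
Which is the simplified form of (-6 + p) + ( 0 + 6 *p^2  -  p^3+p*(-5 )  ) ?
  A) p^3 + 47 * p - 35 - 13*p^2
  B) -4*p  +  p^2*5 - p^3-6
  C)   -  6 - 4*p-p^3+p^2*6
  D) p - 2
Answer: C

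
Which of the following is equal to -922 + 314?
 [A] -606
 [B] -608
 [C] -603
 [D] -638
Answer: B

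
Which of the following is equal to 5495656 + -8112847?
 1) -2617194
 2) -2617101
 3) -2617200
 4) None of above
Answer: 4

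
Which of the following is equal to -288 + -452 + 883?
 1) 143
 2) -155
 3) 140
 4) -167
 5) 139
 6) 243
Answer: 1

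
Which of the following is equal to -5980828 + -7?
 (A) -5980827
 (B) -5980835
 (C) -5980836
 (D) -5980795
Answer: B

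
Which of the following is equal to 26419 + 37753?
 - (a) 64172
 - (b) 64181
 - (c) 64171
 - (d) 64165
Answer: a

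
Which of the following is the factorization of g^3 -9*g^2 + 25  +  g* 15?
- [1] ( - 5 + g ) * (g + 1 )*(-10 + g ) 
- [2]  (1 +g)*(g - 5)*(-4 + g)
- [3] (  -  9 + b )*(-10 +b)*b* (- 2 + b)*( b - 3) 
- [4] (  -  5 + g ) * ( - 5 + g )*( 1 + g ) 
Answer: 4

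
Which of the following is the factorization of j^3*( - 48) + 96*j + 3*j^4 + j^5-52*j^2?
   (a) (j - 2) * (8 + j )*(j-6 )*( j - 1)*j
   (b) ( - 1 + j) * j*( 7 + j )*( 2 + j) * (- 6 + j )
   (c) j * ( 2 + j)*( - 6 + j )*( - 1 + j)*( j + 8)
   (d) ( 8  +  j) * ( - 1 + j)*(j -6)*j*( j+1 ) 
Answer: c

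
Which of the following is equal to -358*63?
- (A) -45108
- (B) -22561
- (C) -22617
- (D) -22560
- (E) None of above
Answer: E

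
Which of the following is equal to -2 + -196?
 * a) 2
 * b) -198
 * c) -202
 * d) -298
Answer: b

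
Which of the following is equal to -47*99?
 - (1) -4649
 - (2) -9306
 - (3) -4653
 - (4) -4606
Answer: 3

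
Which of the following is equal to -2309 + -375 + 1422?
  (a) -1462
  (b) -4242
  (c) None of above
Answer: c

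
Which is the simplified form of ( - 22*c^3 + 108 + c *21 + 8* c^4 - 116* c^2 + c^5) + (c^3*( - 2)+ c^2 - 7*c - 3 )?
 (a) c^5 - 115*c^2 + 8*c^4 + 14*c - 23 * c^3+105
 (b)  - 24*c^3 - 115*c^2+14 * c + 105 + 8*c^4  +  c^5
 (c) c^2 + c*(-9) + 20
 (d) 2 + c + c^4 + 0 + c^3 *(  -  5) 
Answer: b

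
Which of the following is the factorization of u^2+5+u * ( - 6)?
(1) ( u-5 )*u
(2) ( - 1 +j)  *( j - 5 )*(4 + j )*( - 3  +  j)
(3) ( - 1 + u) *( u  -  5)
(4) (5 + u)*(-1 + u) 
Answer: 3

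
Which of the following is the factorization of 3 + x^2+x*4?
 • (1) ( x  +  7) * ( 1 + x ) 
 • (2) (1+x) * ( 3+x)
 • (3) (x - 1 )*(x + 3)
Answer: 2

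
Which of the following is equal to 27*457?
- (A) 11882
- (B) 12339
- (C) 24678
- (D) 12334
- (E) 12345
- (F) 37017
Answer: B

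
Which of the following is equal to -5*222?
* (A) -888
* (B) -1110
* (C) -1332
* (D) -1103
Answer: B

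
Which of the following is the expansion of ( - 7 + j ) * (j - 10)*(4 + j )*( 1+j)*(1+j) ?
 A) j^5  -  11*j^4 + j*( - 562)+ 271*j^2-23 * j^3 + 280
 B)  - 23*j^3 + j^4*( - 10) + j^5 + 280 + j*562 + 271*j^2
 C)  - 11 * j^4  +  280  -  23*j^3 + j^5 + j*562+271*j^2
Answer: C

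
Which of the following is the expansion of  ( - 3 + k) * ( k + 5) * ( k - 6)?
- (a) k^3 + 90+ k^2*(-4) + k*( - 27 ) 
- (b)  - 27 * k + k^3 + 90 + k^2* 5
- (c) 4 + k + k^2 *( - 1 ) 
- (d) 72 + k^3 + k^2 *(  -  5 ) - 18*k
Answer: a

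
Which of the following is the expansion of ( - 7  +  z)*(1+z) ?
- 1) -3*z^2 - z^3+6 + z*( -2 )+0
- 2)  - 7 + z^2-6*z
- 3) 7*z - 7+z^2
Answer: 2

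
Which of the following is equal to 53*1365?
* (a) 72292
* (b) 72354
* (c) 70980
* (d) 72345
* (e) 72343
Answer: d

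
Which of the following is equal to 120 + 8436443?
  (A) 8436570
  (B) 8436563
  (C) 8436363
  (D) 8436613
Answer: B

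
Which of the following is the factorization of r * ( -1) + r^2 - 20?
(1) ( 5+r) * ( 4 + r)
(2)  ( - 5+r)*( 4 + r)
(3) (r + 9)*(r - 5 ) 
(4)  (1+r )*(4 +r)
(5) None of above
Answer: 2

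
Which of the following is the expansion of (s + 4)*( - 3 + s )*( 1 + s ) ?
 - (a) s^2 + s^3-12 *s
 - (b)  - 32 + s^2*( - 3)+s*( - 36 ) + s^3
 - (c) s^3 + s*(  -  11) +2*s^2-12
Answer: c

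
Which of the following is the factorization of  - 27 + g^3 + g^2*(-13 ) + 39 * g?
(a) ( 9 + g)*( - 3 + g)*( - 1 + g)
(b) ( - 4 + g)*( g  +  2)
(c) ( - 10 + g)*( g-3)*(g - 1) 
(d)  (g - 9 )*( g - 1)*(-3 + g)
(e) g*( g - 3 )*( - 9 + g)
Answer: d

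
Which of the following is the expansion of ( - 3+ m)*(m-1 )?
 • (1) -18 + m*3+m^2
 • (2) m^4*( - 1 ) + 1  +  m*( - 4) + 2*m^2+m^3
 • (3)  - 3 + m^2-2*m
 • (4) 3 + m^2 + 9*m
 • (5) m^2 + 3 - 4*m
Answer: 5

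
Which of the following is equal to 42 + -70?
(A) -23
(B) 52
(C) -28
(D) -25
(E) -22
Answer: C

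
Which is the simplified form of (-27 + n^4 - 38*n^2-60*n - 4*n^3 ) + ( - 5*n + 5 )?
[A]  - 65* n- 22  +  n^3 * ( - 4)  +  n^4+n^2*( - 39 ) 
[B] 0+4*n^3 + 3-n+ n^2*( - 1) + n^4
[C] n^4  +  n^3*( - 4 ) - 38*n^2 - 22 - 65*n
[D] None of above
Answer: C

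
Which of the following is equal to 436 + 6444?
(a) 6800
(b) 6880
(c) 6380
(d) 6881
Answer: b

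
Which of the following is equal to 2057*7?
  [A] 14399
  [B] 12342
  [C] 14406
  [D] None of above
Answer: A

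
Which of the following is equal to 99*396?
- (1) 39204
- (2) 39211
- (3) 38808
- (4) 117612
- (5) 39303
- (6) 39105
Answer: 1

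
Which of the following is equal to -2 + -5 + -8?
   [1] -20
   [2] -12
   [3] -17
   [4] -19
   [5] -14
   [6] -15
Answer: 6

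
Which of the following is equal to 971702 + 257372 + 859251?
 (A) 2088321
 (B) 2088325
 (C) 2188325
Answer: B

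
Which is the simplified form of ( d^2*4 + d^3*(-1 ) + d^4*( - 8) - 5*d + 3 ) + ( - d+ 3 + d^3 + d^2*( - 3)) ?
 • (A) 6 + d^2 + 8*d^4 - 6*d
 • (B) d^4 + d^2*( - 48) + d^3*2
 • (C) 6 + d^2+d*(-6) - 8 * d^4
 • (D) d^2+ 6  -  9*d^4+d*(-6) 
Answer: C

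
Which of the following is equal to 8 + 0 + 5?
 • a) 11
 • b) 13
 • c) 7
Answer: b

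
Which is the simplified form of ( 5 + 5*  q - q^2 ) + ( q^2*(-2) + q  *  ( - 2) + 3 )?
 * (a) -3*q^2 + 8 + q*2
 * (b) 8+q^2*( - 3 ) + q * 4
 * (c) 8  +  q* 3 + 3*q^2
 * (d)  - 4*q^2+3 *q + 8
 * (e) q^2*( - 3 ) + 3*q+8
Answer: e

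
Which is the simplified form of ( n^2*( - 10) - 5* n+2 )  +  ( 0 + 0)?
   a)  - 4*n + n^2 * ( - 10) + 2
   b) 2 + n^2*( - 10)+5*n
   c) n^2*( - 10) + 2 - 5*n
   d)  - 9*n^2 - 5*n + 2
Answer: c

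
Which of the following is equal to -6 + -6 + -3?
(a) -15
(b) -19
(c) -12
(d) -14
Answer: a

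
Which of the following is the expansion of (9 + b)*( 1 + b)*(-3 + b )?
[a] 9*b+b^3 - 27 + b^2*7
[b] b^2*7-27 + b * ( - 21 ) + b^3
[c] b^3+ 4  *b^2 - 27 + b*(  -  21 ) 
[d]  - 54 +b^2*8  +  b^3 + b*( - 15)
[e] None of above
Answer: b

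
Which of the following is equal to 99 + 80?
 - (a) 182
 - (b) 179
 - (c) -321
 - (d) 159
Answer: b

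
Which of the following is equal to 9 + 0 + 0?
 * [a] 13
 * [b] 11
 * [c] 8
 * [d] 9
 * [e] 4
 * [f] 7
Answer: d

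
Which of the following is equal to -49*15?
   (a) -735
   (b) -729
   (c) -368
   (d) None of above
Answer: a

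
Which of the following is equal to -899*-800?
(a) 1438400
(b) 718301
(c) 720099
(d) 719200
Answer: d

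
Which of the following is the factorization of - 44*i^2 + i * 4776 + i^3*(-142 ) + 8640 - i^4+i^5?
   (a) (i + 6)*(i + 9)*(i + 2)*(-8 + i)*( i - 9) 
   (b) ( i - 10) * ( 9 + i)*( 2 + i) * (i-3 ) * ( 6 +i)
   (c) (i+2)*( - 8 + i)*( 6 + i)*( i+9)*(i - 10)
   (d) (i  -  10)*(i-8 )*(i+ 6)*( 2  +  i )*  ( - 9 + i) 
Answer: c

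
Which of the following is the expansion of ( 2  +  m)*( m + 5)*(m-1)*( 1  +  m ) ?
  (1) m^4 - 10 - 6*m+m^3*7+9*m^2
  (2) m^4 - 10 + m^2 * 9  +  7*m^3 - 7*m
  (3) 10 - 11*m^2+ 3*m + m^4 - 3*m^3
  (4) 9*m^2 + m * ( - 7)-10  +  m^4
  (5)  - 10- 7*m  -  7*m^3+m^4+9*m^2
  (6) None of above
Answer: 2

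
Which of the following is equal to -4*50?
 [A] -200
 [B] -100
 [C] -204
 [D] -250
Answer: A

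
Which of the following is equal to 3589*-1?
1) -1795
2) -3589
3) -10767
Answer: 2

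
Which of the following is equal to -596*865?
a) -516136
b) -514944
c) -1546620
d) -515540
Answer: d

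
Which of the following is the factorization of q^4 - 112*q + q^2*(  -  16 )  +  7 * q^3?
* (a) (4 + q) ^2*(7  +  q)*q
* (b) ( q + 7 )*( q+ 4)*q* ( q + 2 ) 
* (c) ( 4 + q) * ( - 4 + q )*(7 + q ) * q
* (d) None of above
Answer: c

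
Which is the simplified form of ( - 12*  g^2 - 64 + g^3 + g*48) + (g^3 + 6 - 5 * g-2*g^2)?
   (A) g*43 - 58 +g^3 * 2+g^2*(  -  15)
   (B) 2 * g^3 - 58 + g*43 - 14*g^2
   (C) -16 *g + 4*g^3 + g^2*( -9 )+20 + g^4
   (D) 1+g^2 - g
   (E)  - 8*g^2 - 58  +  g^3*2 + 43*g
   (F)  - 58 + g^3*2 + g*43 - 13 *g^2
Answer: B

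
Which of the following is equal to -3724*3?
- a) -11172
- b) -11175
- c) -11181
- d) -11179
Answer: a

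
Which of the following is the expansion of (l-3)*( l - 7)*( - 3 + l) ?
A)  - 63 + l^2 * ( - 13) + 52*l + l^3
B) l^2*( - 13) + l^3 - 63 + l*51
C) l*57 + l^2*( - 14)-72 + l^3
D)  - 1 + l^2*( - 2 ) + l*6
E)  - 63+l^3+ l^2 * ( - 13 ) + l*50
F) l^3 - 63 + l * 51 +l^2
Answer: B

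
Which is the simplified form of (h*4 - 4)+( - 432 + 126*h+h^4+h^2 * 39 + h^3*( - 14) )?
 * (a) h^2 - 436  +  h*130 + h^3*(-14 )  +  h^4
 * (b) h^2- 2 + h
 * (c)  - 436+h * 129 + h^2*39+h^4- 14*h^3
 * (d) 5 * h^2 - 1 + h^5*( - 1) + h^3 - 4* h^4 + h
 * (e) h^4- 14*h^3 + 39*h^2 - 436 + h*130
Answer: e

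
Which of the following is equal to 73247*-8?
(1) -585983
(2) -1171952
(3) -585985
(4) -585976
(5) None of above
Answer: 4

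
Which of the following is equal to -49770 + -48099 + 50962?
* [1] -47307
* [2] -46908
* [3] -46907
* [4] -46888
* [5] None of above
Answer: 3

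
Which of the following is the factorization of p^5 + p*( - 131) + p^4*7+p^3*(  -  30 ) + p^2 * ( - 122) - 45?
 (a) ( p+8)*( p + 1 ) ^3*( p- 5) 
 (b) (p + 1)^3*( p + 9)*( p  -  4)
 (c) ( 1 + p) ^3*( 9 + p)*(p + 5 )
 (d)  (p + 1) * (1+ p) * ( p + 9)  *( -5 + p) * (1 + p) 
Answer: d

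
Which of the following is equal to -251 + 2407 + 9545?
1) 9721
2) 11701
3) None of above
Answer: 2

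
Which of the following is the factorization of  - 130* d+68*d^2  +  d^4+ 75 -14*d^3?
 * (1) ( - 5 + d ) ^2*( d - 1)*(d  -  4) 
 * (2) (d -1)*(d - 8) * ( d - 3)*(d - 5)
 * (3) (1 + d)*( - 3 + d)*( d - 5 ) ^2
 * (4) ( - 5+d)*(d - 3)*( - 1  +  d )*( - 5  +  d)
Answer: 4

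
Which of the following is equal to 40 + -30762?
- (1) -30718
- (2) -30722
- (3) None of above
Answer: 2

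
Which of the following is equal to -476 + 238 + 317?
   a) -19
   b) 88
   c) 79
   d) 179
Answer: c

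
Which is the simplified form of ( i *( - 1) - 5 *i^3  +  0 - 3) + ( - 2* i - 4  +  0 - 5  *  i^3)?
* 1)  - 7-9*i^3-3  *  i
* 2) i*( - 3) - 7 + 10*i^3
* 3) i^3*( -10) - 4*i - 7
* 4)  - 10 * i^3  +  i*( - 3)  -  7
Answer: 4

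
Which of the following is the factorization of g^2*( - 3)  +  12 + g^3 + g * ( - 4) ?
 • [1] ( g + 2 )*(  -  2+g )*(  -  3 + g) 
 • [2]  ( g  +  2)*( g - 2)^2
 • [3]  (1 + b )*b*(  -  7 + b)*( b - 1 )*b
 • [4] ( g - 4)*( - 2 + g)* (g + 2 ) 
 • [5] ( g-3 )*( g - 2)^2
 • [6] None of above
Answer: 1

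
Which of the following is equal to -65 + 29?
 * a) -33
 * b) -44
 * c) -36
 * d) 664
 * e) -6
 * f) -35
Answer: c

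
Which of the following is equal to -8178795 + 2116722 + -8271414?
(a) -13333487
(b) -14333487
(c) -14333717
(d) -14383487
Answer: b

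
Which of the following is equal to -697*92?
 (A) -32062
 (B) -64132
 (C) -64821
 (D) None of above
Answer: D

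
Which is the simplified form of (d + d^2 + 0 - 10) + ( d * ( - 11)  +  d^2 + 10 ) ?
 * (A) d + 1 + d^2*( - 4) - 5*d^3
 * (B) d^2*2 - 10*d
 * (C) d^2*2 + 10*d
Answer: B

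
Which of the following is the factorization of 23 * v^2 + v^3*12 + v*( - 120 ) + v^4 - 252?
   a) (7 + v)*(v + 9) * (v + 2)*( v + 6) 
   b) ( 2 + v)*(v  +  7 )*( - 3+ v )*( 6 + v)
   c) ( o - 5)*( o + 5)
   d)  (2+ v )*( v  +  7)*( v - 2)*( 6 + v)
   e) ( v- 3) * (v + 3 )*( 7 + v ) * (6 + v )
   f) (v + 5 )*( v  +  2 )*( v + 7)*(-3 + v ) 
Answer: b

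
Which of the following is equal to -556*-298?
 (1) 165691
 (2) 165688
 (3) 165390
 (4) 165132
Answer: 2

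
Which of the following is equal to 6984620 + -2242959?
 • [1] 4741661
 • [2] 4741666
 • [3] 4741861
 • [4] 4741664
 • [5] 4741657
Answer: 1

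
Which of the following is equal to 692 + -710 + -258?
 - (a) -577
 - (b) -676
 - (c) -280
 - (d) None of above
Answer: d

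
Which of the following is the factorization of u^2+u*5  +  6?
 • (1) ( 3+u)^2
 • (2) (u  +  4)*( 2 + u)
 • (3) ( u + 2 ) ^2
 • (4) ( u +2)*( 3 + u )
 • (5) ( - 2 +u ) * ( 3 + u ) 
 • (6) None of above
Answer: 4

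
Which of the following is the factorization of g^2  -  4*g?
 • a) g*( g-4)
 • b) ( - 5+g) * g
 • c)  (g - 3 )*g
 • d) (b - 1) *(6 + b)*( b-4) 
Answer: a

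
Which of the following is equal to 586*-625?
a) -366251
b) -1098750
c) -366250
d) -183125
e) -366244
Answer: c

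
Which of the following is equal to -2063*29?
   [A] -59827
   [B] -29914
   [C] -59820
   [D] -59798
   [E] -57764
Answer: A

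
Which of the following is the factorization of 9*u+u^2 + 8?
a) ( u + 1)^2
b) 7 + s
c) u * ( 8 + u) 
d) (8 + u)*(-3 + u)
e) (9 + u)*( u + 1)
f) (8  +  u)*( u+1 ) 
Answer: f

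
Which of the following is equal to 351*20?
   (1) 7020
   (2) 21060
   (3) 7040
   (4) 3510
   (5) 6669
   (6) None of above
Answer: 1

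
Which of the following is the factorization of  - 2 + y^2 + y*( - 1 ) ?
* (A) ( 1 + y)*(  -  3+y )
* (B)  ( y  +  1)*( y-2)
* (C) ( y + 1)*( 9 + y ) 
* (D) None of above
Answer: B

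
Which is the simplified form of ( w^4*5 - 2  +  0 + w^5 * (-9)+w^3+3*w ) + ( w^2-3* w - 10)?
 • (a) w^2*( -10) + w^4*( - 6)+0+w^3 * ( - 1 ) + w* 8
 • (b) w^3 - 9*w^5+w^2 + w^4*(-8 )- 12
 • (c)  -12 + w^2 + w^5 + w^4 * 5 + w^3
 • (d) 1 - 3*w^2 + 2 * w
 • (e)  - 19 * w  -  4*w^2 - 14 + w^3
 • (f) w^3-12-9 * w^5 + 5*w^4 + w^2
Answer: f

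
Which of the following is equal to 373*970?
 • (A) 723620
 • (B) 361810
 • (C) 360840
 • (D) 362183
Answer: B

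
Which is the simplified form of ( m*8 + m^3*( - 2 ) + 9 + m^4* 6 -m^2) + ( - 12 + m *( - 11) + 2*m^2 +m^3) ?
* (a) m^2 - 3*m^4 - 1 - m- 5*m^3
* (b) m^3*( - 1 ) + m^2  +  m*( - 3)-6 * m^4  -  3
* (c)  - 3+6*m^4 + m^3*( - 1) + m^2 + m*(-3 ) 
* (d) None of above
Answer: c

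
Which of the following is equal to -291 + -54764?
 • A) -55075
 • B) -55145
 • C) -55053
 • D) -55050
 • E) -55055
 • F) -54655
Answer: E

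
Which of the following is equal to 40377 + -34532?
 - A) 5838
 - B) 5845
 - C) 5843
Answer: B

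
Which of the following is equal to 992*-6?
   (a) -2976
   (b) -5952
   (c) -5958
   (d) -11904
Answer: b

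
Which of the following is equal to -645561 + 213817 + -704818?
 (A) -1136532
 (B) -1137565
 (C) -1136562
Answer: C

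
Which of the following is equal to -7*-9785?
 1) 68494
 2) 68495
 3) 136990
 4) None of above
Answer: 2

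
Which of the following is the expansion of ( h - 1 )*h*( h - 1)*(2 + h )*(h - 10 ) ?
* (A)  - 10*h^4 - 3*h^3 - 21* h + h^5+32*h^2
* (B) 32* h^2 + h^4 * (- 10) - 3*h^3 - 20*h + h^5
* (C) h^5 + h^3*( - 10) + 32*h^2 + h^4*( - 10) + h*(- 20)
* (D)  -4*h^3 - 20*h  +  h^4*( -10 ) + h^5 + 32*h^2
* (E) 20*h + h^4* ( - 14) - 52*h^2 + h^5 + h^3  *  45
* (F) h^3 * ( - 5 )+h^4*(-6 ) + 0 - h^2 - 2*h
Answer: B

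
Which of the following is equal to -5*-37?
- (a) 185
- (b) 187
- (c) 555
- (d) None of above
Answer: a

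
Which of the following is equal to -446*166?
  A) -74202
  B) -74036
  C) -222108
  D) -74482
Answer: B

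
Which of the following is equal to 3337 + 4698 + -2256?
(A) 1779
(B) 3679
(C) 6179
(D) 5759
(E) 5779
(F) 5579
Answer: E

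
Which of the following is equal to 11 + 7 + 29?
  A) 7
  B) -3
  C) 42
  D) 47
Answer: D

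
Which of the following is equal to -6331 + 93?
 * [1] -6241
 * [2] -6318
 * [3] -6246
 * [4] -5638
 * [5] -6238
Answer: 5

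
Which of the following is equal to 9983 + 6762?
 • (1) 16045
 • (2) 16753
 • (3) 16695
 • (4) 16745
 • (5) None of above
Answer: 4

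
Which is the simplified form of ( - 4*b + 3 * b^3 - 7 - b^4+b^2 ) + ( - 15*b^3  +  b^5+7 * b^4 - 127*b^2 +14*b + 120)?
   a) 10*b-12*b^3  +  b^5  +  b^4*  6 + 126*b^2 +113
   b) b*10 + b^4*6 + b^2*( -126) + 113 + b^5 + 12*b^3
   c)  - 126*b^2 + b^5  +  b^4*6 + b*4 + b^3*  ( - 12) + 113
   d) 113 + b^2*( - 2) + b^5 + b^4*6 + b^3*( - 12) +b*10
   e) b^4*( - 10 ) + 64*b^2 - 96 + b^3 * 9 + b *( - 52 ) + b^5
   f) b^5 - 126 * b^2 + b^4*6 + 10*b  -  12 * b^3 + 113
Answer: f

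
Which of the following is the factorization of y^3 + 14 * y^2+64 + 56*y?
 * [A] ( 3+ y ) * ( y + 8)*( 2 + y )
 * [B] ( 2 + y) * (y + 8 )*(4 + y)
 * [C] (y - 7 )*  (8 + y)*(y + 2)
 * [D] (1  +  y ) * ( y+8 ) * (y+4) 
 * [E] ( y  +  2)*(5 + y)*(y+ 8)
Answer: B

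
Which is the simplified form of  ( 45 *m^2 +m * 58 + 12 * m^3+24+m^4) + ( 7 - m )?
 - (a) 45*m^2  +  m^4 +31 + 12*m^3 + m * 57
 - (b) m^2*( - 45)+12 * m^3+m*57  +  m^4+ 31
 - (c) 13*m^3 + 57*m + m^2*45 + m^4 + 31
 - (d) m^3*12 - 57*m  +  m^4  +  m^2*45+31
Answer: a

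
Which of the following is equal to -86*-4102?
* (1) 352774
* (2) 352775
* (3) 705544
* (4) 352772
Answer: 4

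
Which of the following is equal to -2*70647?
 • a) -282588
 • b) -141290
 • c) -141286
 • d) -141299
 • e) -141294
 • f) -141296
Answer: e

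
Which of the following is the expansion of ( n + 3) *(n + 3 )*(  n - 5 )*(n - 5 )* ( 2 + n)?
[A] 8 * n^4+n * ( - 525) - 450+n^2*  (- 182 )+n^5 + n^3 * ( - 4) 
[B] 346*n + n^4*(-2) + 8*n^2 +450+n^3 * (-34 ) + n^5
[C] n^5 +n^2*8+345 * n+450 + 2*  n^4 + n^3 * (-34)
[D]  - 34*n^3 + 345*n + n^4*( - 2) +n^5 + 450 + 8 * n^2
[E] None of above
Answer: D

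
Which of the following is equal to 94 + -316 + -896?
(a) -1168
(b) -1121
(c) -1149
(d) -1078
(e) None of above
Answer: e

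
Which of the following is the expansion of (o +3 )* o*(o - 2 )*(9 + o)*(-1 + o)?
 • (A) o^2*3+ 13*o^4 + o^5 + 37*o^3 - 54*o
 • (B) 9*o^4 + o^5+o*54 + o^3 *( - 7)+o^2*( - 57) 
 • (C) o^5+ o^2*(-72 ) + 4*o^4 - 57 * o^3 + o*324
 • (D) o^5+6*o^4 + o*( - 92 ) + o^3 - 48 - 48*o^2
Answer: B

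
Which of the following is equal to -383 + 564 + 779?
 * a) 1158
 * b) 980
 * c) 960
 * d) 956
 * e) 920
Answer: c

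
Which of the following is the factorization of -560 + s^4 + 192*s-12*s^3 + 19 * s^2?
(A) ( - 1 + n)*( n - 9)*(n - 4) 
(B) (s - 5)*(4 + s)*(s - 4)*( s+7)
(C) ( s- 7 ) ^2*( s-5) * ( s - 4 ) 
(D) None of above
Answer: D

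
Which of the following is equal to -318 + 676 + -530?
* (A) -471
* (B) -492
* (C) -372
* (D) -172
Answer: D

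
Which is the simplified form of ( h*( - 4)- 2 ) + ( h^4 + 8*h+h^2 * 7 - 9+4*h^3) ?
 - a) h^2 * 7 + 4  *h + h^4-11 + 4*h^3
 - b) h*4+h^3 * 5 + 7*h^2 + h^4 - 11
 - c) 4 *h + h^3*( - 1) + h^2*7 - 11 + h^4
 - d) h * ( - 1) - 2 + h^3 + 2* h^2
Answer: a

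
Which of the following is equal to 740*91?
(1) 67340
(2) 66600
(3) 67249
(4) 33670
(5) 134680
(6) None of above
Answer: 1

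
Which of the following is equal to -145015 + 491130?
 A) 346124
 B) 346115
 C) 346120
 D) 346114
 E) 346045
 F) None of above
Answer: B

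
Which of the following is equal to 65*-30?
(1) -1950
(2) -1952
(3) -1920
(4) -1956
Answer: 1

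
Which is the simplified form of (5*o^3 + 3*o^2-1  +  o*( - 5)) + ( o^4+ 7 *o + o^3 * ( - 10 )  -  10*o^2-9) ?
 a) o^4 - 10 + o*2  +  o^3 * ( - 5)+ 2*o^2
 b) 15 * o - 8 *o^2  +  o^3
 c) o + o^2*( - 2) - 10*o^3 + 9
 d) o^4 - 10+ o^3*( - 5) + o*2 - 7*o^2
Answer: d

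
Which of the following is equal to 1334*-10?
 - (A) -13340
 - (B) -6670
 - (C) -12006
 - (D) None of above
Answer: A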